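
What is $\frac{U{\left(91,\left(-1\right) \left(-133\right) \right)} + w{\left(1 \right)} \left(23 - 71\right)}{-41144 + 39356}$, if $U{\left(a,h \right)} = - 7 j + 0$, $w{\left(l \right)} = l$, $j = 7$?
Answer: $\frac{97}{1788} \approx 0.054251$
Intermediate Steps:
$U{\left(a,h \right)} = -49$ ($U{\left(a,h \right)} = \left(-7\right) 7 + 0 = -49 + 0 = -49$)
$\frac{U{\left(91,\left(-1\right) \left(-133\right) \right)} + w{\left(1 \right)} \left(23 - 71\right)}{-41144 + 39356} = \frac{-49 + 1 \left(23 - 71\right)}{-41144 + 39356} = \frac{-49 + 1 \left(-48\right)}{-1788} = \left(-49 - 48\right) \left(- \frac{1}{1788}\right) = \left(-97\right) \left(- \frac{1}{1788}\right) = \frac{97}{1788}$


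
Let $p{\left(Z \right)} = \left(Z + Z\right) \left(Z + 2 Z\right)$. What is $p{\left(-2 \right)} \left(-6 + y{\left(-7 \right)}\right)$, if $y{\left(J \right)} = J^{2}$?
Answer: $1032$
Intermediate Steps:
$p{\left(Z \right)} = 6 Z^{2}$ ($p{\left(Z \right)} = 2 Z 3 Z = 6 Z^{2}$)
$p{\left(-2 \right)} \left(-6 + y{\left(-7 \right)}\right) = 6 \left(-2\right)^{2} \left(-6 + \left(-7\right)^{2}\right) = 6 \cdot 4 \left(-6 + 49\right) = 24 \cdot 43 = 1032$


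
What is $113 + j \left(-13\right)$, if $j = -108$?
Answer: $1517$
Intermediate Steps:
$113 + j \left(-13\right) = 113 - -1404 = 113 + 1404 = 1517$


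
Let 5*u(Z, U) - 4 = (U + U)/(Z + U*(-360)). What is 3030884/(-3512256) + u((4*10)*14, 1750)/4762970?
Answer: -5070647374302889/5875980448562400 ≈ -0.86294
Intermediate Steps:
u(Z, U) = ⅘ + 2*U/(5*(Z - 360*U)) (u(Z, U) = ⅘ + ((U + U)/(Z + U*(-360)))/5 = ⅘ + ((2*U)/(Z - 360*U))/5 = ⅘ + (2*U/(Z - 360*U))/5 = ⅘ + 2*U/(5*(Z - 360*U)))
3030884/(-3512256) + u((4*10)*14, 1750)/4762970 = 3030884/(-3512256) + (2*(-2*4*10*14 + 719*1750)/(5*(-4*10*14 + 360*1750)))/4762970 = 3030884*(-1/3512256) + (2*(-80*14 + 1258250)/(5*(-40*14 + 630000)))*(1/4762970) = -757721/878064 + (2*(-2*560 + 1258250)/(5*(-1*560 + 630000)))*(1/4762970) = -757721/878064 + (2*(-1120 + 1258250)/(5*(-560 + 630000)))*(1/4762970) = -757721/878064 + ((⅖)*1257130/629440)*(1/4762970) = -757721/878064 + ((⅖)*(1/629440)*1257130)*(1/4762970) = -757721/878064 + (17959/22480)*(1/4762970) = -757721/878064 + 17959/107071565600 = -5070647374302889/5875980448562400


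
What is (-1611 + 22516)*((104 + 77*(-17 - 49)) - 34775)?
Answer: -831036465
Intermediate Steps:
(-1611 + 22516)*((104 + 77*(-17 - 49)) - 34775) = 20905*((104 + 77*(-66)) - 34775) = 20905*((104 - 5082) - 34775) = 20905*(-4978 - 34775) = 20905*(-39753) = -831036465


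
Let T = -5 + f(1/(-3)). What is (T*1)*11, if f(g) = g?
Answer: -176/3 ≈ -58.667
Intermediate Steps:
T = -16/3 (T = -5 + 1/(-3) = -5 + 1*(-⅓) = -5 - ⅓ = -16/3 ≈ -5.3333)
(T*1)*11 = -16/3*1*11 = -16/3*11 = -176/3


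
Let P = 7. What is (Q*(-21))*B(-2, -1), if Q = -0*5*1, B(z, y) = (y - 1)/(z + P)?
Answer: 0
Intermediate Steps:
B(z, y) = (-1 + y)/(7 + z) (B(z, y) = (y - 1)/(z + 7) = (-1 + y)/(7 + z))
Q = 0 (Q = -3*0*1 = 0*1 = 0)
(Q*(-21))*B(-2, -1) = (0*(-21))*((-1 - 1)/(7 - 2)) = 0*(-2/5) = 0*((⅕)*(-2)) = 0*(-⅖) = 0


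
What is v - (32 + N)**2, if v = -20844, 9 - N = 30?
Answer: -20965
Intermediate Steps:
N = -21 (N = 9 - 1*30 = 9 - 30 = -21)
v - (32 + N)**2 = -20844 - (32 - 21)**2 = -20844 - 1*11**2 = -20844 - 1*121 = -20844 - 121 = -20965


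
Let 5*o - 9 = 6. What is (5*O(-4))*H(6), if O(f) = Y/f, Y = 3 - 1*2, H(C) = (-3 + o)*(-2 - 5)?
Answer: 0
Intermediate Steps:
o = 3 (o = 9/5 + (1/5)*6 = 9/5 + 6/5 = 3)
H(C) = 0 (H(C) = (-3 + 3)*(-2 - 5) = 0*(-7) = 0)
Y = 1 (Y = 3 - 2 = 1)
O(f) = 1/f
(5*O(-4))*H(6) = (5/(-4))*0 = (5*(-1/4))*0 = -5/4*0 = 0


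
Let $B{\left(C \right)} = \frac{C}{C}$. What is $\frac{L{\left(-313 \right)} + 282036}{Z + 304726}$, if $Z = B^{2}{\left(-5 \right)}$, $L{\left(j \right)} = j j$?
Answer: $\frac{380005}{304727} \approx 1.247$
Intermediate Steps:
$B{\left(C \right)} = 1$
$L{\left(j \right)} = j^{2}$
$Z = 1$ ($Z = 1^{2} = 1$)
$\frac{L{\left(-313 \right)} + 282036}{Z + 304726} = \frac{\left(-313\right)^{2} + 282036}{1 + 304726} = \frac{97969 + 282036}{304727} = 380005 \cdot \frac{1}{304727} = \frac{380005}{304727}$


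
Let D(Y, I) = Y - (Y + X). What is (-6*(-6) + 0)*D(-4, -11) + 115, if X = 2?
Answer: 43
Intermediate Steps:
D(Y, I) = -2 (D(Y, I) = Y - (Y + 2) = Y - (2 + Y) = Y + (-2 - Y) = -2)
(-6*(-6) + 0)*D(-4, -11) + 115 = (-6*(-6) + 0)*(-2) + 115 = (36 + 0)*(-2) + 115 = 36*(-2) + 115 = -72 + 115 = 43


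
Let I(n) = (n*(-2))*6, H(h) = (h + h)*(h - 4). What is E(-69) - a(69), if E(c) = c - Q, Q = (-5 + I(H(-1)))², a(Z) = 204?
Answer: -15898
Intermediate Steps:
H(h) = 2*h*(-4 + h) (H(h) = (2*h)*(-4 + h) = 2*h*(-4 + h))
I(n) = -12*n (I(n) = -2*n*6 = -12*n)
Q = 15625 (Q = (-5 - 24*(-1)*(-4 - 1))² = (-5 - 24*(-1)*(-5))² = (-5 - 12*10)² = (-5 - 120)² = (-125)² = 15625)
E(c) = -15625 + c (E(c) = c - 1*15625 = c - 15625 = -15625 + c)
E(-69) - a(69) = (-15625 - 69) - 1*204 = -15694 - 204 = -15898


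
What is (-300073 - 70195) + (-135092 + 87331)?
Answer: -418029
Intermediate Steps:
(-300073 - 70195) + (-135092 + 87331) = -370268 - 47761 = -418029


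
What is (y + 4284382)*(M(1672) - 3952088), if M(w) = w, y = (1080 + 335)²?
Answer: -24834712878512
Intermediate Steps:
y = 2002225 (y = 1415² = 2002225)
(y + 4284382)*(M(1672) - 3952088) = (2002225 + 4284382)*(1672 - 3952088) = 6286607*(-3950416) = -24834712878512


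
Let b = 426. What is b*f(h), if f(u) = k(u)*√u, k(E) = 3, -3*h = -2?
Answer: 426*√6 ≈ 1043.5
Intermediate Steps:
h = ⅔ (h = -⅓*(-2) = ⅔ ≈ 0.66667)
f(u) = 3*√u
b*f(h) = 426*(3*√(⅔)) = 426*(3*(√6/3)) = 426*√6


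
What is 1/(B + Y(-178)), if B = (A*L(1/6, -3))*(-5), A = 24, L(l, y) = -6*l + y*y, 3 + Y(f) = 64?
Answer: -1/899 ≈ -0.0011123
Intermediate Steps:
Y(f) = 61 (Y(f) = -3 + 64 = 61)
L(l, y) = y**2 - 6*l (L(l, y) = -6*l + y**2 = y**2 - 6*l)
B = -960 (B = (24*((-3)**2 - 6/6))*(-5) = (24*(9 - 6*1/6))*(-5) = (24*(9 - 1))*(-5) = (24*8)*(-5) = 192*(-5) = -960)
1/(B + Y(-178)) = 1/(-960 + 61) = 1/(-899) = -1/899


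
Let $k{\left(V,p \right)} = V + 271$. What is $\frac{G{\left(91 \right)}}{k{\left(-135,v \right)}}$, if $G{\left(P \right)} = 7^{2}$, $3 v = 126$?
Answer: $\frac{49}{136} \approx 0.36029$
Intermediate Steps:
$v = 42$ ($v = \frac{1}{3} \cdot 126 = 42$)
$k{\left(V,p \right)} = 271 + V$
$G{\left(P \right)} = 49$
$\frac{G{\left(91 \right)}}{k{\left(-135,v \right)}} = \frac{49}{271 - 135} = \frac{49}{136}$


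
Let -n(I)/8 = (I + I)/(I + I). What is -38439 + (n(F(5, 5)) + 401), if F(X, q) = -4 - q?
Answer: -38046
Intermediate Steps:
n(I) = -8 (n(I) = -8*(I + I)/(I + I) = -8*2*I/(2*I) = -8*2*I*1/(2*I) = -8*1 = -8)
-38439 + (n(F(5, 5)) + 401) = -38439 + (-8 + 401) = -38439 + 393 = -38046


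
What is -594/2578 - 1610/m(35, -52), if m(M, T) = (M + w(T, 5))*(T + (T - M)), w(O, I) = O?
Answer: -2777101/3045907 ≈ -0.91175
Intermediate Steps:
m(M, T) = (M + T)*(-M + 2*T) (m(M, T) = (M + T)*(T + (T - M)) = (M + T)*(-M + 2*T))
-594/2578 - 1610/m(35, -52) = -594/2578 - 1610/(-1*35² + 2*(-52)² + 35*(-52)) = -594*1/2578 - 1610/(-1*1225 + 2*2704 - 1820) = -297/1289 - 1610/(-1225 + 5408 - 1820) = -297/1289 - 1610/2363 = -2777101/3045907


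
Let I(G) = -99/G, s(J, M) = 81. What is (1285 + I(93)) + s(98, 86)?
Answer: 42313/31 ≈ 1364.9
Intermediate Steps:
(1285 + I(93)) + s(98, 86) = (1285 - 99/93) + 81 = (1285 - 99*1/93) + 81 = (1285 - 33/31) + 81 = 39802/31 + 81 = 42313/31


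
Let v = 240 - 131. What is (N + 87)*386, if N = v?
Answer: 75656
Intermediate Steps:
v = 109
N = 109
(N + 87)*386 = (109 + 87)*386 = 196*386 = 75656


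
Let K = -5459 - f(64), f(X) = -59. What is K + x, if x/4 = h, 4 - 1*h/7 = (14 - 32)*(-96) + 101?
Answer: -56500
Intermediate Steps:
h = -12775 (h = 28 - 7*((14 - 32)*(-96) + 101) = 28 - 7*(-18*(-96) + 101) = 28 - 7*(1728 + 101) = 28 - 7*1829 = 28 - 12803 = -12775)
x = -51100 (x = 4*(-12775) = -51100)
K = -5400 (K = -5459 - 1*(-59) = -5459 + 59 = -5400)
K + x = -5400 - 51100 = -56500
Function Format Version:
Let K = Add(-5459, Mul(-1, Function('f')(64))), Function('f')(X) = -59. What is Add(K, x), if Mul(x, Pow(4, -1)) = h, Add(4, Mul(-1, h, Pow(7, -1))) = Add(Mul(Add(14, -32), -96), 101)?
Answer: -56500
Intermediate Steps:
h = -12775 (h = Add(28, Mul(-7, Add(Mul(Add(14, -32), -96), 101))) = Add(28, Mul(-7, Add(Mul(-18, -96), 101))) = Add(28, Mul(-7, Add(1728, 101))) = Add(28, Mul(-7, 1829)) = Add(28, -12803) = -12775)
x = -51100 (x = Mul(4, -12775) = -51100)
K = -5400 (K = Add(-5459, Mul(-1, -59)) = Add(-5459, 59) = -5400)
Add(K, x) = Add(-5400, -51100) = -56500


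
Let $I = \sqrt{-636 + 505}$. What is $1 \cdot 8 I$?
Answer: $8 i \sqrt{131} \approx 91.564 i$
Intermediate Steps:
$I = i \sqrt{131}$ ($I = \sqrt{-131} = i \sqrt{131} \approx 11.446 i$)
$1 \cdot 8 I = 1 \cdot 8 i \sqrt{131} = 8 i \sqrt{131}$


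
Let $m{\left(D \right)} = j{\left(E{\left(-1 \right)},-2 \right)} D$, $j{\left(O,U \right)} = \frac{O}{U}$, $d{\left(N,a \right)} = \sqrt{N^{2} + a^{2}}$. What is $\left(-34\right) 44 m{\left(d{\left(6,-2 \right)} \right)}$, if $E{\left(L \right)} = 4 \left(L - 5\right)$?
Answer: $- 35904 \sqrt{10} \approx -1.1354 \cdot 10^{5}$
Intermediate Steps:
$E{\left(L \right)} = -20 + 4 L$ ($E{\left(L \right)} = 4 \left(-5 + L\right) = -20 + 4 L$)
$m{\left(D \right)} = 12 D$ ($m{\left(D \right)} = \frac{-20 + 4 \left(-1\right)}{-2} D = \left(-20 - 4\right) \left(- \frac{1}{2}\right) D = \left(-24\right) \left(- \frac{1}{2}\right) D = 12 D$)
$\left(-34\right) 44 m{\left(d{\left(6,-2 \right)} \right)} = \left(-34\right) 44 \cdot 12 \sqrt{6^{2} + \left(-2\right)^{2}} = - 1496 \cdot 12 \sqrt{36 + 4} = - 1496 \cdot 12 \sqrt{40} = - 1496 \cdot 12 \cdot 2 \sqrt{10} = - 1496 \cdot 24 \sqrt{10} = - 35904 \sqrt{10}$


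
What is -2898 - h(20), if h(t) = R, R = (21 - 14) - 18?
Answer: -2887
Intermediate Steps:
R = -11 (R = 7 - 18 = -11)
h(t) = -11
-2898 - h(20) = -2898 - 1*(-11) = -2898 + 11 = -2887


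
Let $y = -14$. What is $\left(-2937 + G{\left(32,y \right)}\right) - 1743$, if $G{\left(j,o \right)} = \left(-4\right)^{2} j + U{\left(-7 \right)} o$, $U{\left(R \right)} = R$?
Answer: $-4070$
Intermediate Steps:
$G{\left(j,o \right)} = - 7 o + 16 j$ ($G{\left(j,o \right)} = \left(-4\right)^{2} j - 7 o = 16 j - 7 o = - 7 o + 16 j$)
$\left(-2937 + G{\left(32,y \right)}\right) - 1743 = \left(-2937 + \left(\left(-7\right) \left(-14\right) + 16 \cdot 32\right)\right) - 1743 = \left(-2937 + \left(98 + 512\right)\right) - 1743 = \left(-2937 + 610\right) - 1743 = -2327 - 1743 = -4070$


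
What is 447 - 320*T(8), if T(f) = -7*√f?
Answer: 447 + 4480*√2 ≈ 6782.7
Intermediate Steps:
447 - 320*T(8) = 447 - (-2240)*√8 = 447 - (-2240)*2*√2 = 447 - (-4480)*√2 = 447 + 4480*√2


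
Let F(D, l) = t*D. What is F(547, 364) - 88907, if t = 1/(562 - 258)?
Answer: -27027181/304 ≈ -88905.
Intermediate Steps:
t = 1/304 ≈ 0.0032895
F(D, l) = D/304
F(547, 364) - 88907 = (1/304)*547 - 88907 = 547/304 - 88907 = -27027181/304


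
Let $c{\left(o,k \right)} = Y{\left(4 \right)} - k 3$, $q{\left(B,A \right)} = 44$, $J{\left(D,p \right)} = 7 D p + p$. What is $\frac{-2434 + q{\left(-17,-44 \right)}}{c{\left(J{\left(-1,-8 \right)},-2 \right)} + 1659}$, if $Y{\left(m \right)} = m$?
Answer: $- \frac{2390}{1669} \approx -1.432$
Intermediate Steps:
$J{\left(D,p \right)} = p + 7 D p$ ($J{\left(D,p \right)} = 7 D p + p = p + 7 D p$)
$c{\left(o,k \right)} = 4 - 3 k$ ($c{\left(o,k \right)} = 4 - k 3 = 4 - 3 k$)
$\frac{-2434 + q{\left(-17,-44 \right)}}{c{\left(J{\left(-1,-8 \right)},-2 \right)} + 1659} = \frac{-2434 + 44}{\left(4 - -6\right) + 1659} = - \frac{2390}{\left(4 + 6\right) + 1659} = - \frac{2390}{10 + 1659} = - \frac{2390}{1669}$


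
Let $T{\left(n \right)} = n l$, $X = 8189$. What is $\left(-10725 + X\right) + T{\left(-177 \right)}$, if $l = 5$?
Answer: $-3421$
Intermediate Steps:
$T{\left(n \right)} = 5 n$ ($T{\left(n \right)} = n 5 = 5 n$)
$\left(-10725 + X\right) + T{\left(-177 \right)} = \left(-10725 + 8189\right) + 5 \left(-177\right) = -2536 - 885 = -3421$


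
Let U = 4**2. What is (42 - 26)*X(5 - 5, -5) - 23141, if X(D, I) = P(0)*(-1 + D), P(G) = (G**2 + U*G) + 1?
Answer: -23157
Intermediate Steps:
U = 16
P(G) = 1 + G**2 + 16*G (P(G) = (G**2 + 16*G) + 1 = 1 + G**2 + 16*G)
X(D, I) = -1 + D (X(D, I) = (1 + 0**2 + 16*0)*(-1 + D) = (1 + 0 + 0)*(-1 + D) = 1*(-1 + D) = -1 + D)
(42 - 26)*X(5 - 5, -5) - 23141 = (42 - 26)*(-1 + (5 - 5)) - 23141 = 16*(-1 + 0) - 23141 = 16*(-1) - 23141 = -16 - 23141 = -23157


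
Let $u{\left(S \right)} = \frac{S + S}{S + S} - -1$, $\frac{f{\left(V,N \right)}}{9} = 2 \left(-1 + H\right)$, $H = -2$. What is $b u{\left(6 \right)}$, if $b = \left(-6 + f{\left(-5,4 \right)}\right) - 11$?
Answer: $-142$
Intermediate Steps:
$f{\left(V,N \right)} = -54$ ($f{\left(V,N \right)} = 9 \cdot 2 \left(-1 - 2\right) = 9 \cdot 2 \left(-3\right) = 9 \left(-6\right) = -54$)
$u{\left(S \right)} = 2$ ($u{\left(S \right)} = \frac{2 S}{2 S} + 1 = 2 S \frac{1}{2 S} + 1 = 1 + 1 = 2$)
$b = -71$ ($b = \left(-6 - 54\right) - 11 = -60 - 11 = -71$)
$b u{\left(6 \right)} = \left(-71\right) 2 = -142$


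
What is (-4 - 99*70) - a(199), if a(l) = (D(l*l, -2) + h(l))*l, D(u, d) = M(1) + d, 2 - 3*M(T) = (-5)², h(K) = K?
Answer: -133834/3 ≈ -44611.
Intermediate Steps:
M(T) = -23/3 (M(T) = ⅔ - ⅓*(-5)² = ⅔ - ⅓*25 = ⅔ - 25/3 = -23/3)
D(u, d) = -23/3 + d
a(l) = l*(-29/3 + l) (a(l) = ((-23/3 - 2) + l)*l = (-29/3 + l)*l = l*(-29/3 + l))
(-4 - 99*70) - a(199) = (-4 - 99*70) - 199*(-29 + 3*199)/3 = (-4 - 6930) - 199*(-29 + 597)/3 = -6934 - 199*568/3 = -6934 - 1*113032/3 = -6934 - 113032/3 = -133834/3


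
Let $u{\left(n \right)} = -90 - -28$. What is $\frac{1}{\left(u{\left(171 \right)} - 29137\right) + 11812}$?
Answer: $- \frac{1}{17387} \approx -5.7514 \cdot 10^{-5}$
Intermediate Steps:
$u{\left(n \right)} = -62$ ($u{\left(n \right)} = -90 + 28 = -62$)
$\frac{1}{\left(u{\left(171 \right)} - 29137\right) + 11812} = \frac{1}{\left(-62 - 29137\right) + 11812} = \frac{1}{-29199 + 11812} = \frac{1}{-17387} = - \frac{1}{17387}$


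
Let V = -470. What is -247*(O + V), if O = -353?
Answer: 203281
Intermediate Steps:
-247*(O + V) = -247*(-353 - 470) = -247*(-823) = 203281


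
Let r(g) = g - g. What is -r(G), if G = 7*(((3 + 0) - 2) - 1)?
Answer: 0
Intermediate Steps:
G = 0 (G = 7*((3 - 2) - 1) = 7*(1 - 1) = 7*0 = 0)
r(g) = 0
-r(G) = -1*0 = 0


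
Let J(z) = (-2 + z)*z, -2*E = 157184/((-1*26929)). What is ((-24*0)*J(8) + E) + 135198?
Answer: 3640825534/26929 ≈ 1.3520e+5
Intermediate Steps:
E = 78592/26929 (E = -78592/((-1*26929)) = -78592/(-26929) = -78592*(-1)/26929 = -1/2*(-157184/26929) = 78592/26929 ≈ 2.9185)
J(z) = z*(-2 + z)
((-24*0)*J(8) + E) + 135198 = ((-24*0)*(8*(-2 + 8)) + 78592/26929) + 135198 = (0*(8*6) + 78592/26929) + 135198 = (0*48 + 78592/26929) + 135198 = (0 + 78592/26929) + 135198 = 78592/26929 + 135198 = 3640825534/26929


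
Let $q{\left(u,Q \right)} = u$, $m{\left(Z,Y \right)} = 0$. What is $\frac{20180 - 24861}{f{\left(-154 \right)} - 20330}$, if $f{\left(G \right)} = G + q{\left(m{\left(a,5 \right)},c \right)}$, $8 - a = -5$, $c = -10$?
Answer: $\frac{4681}{20484} \approx 0.22852$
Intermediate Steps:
$a = 13$ ($a = 8 - -5 = 8 + 5 = 13$)
$f{\left(G \right)} = G$ ($f{\left(G \right)} = G + 0 = G$)
$\frac{20180 - 24861}{f{\left(-154 \right)} - 20330} = \frac{20180 - 24861}{-154 - 20330} = - \frac{4681}{-20484} = \left(-4681\right) \left(- \frac{1}{20484}\right) = \frac{4681}{20484}$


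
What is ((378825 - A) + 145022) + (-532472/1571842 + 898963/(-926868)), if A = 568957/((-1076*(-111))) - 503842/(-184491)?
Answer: 116780917516803006611197459/222933184826103055674 ≈ 5.2384e+5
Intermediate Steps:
A = 55048106333/7344955692 (A = 568957/119436 - 503842*(-1/184491) = 568957*(1/119436) + 503842/184491 = 568957/119436 + 503842/184491 = 55048106333/7344955692 ≈ 7.4947)
((378825 - A) + 145022) + (-532472/1571842 + 898963/(-926868)) = ((378825 - 1*55048106333/7344955692) + 145022) + (-532472/1571842 + 898963/(-926868)) = ((378825 - 55048106333/7344955692) + 145022) + (-532472*1/1571842 + 898963*(-1/926868)) = (2782397791915567/7344955692 + 145022) + (-266236/785921 - 898963/926868) = 3847577956280791/7344955692 - 953279528771/728445025428 = 116780917516803006611197459/222933184826103055674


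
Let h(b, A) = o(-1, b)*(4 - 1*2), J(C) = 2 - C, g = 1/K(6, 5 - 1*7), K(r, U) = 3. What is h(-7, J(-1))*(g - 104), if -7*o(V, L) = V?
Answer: -622/21 ≈ -29.619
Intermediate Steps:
o(V, L) = -V/7
g = ⅓ (g = 1/3 = ⅓ ≈ 0.33333)
h(b, A) = 2/7 (h(b, A) = (-⅐*(-1))*(4 - 1*2) = (4 - 2)/7 = (⅐)*2 = 2/7)
h(-7, J(-1))*(g - 104) = 2*(⅓ - 104)/7 = (2/7)*(-311/3) = -622/21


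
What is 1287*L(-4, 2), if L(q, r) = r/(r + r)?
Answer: 1287/2 ≈ 643.50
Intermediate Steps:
L(q, r) = ½ (L(q, r) = r/((2*r)) = (1/(2*r))*r = ½)
1287*L(-4, 2) = 1287*(½) = 1287/2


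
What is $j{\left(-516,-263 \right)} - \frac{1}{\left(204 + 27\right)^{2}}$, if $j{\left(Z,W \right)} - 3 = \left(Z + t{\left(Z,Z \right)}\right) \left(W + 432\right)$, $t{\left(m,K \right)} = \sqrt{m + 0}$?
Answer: $- \frac{4653132562}{53361} + 338 i \sqrt{129} \approx -87201.0 + 3838.9 i$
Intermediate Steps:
$t{\left(m,K \right)} = \sqrt{m}$
$j{\left(Z,W \right)} = 3 + \left(432 + W\right) \left(Z + \sqrt{Z}\right)$ ($j{\left(Z,W \right)} = 3 + \left(Z + \sqrt{Z}\right) \left(W + 432\right) = 3 + \left(Z + \sqrt{Z}\right) \left(432 + W\right) = 3 + \left(432 + W\right) \left(Z + \sqrt{Z}\right)$)
$j{\left(-516,-263 \right)} - \frac{1}{\left(204 + 27\right)^{2}} = \left(3 + 432 \left(-516\right) + 432 \sqrt{-516} - -135708 - 263 \sqrt{-516}\right) - \frac{1}{\left(204 + 27\right)^{2}} = \left(3 - 222912 + 432 \cdot 2 i \sqrt{129} + 135708 - 263 \cdot 2 i \sqrt{129}\right) - \frac{1}{231^{2}} = \left(3 - 222912 + 864 i \sqrt{129} + 135708 - 526 i \sqrt{129}\right) - \frac{1}{53361} = \left(-87201 + 338 i \sqrt{129}\right) - \frac{1}{53361} = - \frac{4653132562}{53361} + 338 i \sqrt{129}$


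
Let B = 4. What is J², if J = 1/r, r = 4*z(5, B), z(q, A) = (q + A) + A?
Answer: 1/2704 ≈ 0.00036982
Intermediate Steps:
z(q, A) = q + 2*A (z(q, A) = (A + q) + A = q + 2*A)
r = 52 (r = 4*(5 + 2*4) = 4*(5 + 8) = 4*13 = 52)
J = 1/52 ≈ 0.019231
J² = (1/52)² = 1/2704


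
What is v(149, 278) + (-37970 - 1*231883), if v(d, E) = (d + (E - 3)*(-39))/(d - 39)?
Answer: -14847203/55 ≈ -2.6995e+5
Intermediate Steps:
v(d, E) = (117 + d - 39*E)/(-39 + d) (v(d, E) = (d + (-3 + E)*(-39))/(-39 + d) = (d + (117 - 39*E))/(-39 + d) = (117 + d - 39*E)/(-39 + d))
v(149, 278) + (-37970 - 1*231883) = (117 + 149 - 39*278)/(-39 + 149) + (-37970 - 1*231883) = (117 + 149 - 10842)/110 + (-37970 - 231883) = (1/110)*(-10576) - 269853 = -5288/55 - 269853 = -14847203/55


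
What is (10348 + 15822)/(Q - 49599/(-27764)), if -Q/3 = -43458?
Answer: 13210616/65813697 ≈ 0.20073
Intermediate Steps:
Q = 130374 (Q = -3*(-43458) = 130374)
(10348 + 15822)/(Q - 49599/(-27764)) = (10348 + 15822)/(130374 - 49599/(-27764)) = 26170/(130374 - 49599*(-1/27764)) = 26170/(130374 + 4509/2524) = 26170/(329068485/2524) = 26170*(2524/329068485) = 13210616/65813697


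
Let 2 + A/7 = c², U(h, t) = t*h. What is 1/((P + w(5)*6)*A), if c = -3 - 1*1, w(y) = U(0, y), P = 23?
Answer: 1/2254 ≈ 0.00044366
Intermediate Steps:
U(h, t) = h*t
w(y) = 0 (w(y) = 0*y = 0)
c = -4 (c = -3 - 1 = -4)
A = 98 (A = -14 + 7*(-4)² = -14 + 7*16 = -14 + 112 = 98)
1/((P + w(5)*6)*A) = 1/((23 + 0*6)*98) = 1/((23 + 0)*98) = 1/(23*98) = 1/2254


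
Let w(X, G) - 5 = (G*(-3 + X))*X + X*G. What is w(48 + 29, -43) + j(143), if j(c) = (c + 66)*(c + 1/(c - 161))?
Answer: -3932003/18 ≈ -2.1844e+5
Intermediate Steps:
w(X, G) = 5 + G*X + G*X*(-3 + X) (w(X, G) = 5 + ((G*(-3 + X))*X + X*G) = 5 + (G*X*(-3 + X) + G*X) = 5 + (G*X + G*X*(-3 + X)) = 5 + G*X + G*X*(-3 + X))
j(c) = (66 + c)*(c + 1/(-161 + c))
w(48 + 29, -43) + j(143) = (5 - 43*(48 + 29)² - 2*(-43)*(48 + 29)) + (66 + 143³ - 10625*143 - 95*143²)/(-161 + 143) = (5 - 43*77² - 2*(-43)*77) + (66 + 2924207 - 1519375 - 95*20449)/(-18) = (5 - 43*5929 + 6622) - (66 + 2924207 - 1519375 - 1942655)/18 = (5 - 254947 + 6622) - 1/18*(-537757) = -248320 + 537757/18 = -3932003/18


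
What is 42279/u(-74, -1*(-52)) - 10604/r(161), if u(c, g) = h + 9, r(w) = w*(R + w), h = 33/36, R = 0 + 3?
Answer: 28140241/6601 ≈ 4263.0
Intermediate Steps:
R = 3
h = 11/12 (h = 33*(1/36) = 11/12 ≈ 0.91667)
r(w) = w*(3 + w)
u(c, g) = 119/12 (u(c, g) = 11/12 + 9 = 119/12)
42279/u(-74, -1*(-52)) - 10604/r(161) = 42279/(119/12) - 10604*1/(161*(3 + 161)) = 42279*(12/119) - 10604/(161*164) = 29844/7 - 10604/26404 = 29844/7 - 10604*1/26404 = 29844/7 - 2651/6601 = 28140241/6601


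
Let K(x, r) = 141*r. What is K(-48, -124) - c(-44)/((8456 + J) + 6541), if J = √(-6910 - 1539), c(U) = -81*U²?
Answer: 12*(-1457*√8449 + 21837561*I)/(√8449 - 14997*I) ≈ -17474.0 - 0.064087*I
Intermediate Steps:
J = I*√8449 (J = √(-8449) = I*√8449 ≈ 91.918*I)
K(-48, -124) - c(-44)/((8456 + J) + 6541) = 141*(-124) - (-81*(-44)²)/((8456 + I*√8449) + 6541) = -17484 - (-81*1936)/(14997 + I*√8449) = -17484 - (-156816)/(14997 + I*√8449) = -17484 + 156816/(14997 + I*√8449)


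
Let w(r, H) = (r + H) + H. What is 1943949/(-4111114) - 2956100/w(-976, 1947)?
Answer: -868466895613/856873618 ≈ -1013.5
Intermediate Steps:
w(r, H) = r + 2*H (w(r, H) = (H + r) + H = r + 2*H)
1943949/(-4111114) - 2956100/w(-976, 1947) = 1943949/(-4111114) - 2956100/(-976 + 2*1947) = 1943949*(-1/4111114) - 2956100/(-976 + 3894) = -277707/587302 - 2956100/2918 = -277707/587302 - 2956100*1/2918 = -277707/587302 - 1478050/1459 = -868466895613/856873618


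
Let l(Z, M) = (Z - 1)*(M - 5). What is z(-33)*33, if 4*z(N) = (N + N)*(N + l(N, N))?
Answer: -1371051/2 ≈ -6.8553e+5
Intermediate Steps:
l(Z, M) = (-1 + Z)*(-5 + M)
z(N) = N*(5 + N² - 5*N)/2 (z(N) = ((N + N)*(N + (5 - N - 5*N + N*N)))/4 = ((2*N)*(N + (5 - N - 5*N + N²)))/4 = ((2*N)*(N + (5 + N² - 6*N)))/4 = ((2*N)*(5 + N² - 5*N))/4 = (2*N*(5 + N² - 5*N))/4 = N*(5 + N² - 5*N)/2)
z(-33)*33 = ((½)*(-33)*(5 + (-33)² - 5*(-33)))*33 = ((½)*(-33)*(5 + 1089 + 165))*33 = ((½)*(-33)*1259)*33 = -41547/2*33 = -1371051/2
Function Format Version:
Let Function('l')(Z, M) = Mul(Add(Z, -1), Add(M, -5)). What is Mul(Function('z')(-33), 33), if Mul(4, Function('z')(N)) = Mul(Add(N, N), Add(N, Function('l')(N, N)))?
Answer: Rational(-1371051, 2) ≈ -6.8553e+5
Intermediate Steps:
Function('l')(Z, M) = Mul(Add(-1, Z), Add(-5, M))
Function('z')(N) = Mul(Rational(1, 2), N, Add(5, Pow(N, 2), Mul(-5, N))) (Function('z')(N) = Mul(Rational(1, 4), Mul(Add(N, N), Add(N, Add(5, Mul(-1, N), Mul(-5, N), Mul(N, N))))) = Mul(Rational(1, 4), Mul(Mul(2, N), Add(N, Add(5, Mul(-1, N), Mul(-5, N), Pow(N, 2))))) = Mul(Rational(1, 4), Mul(Mul(2, N), Add(N, Add(5, Pow(N, 2), Mul(-6, N))))) = Mul(Rational(1, 4), Mul(Mul(2, N), Add(5, Pow(N, 2), Mul(-5, N)))) = Mul(Rational(1, 4), Mul(2, N, Add(5, Pow(N, 2), Mul(-5, N)))) = Mul(Rational(1, 2), N, Add(5, Pow(N, 2), Mul(-5, N))))
Mul(Function('z')(-33), 33) = Mul(Mul(Rational(1, 2), -33, Add(5, Pow(-33, 2), Mul(-5, -33))), 33) = Mul(Mul(Rational(1, 2), -33, Add(5, 1089, 165)), 33) = Mul(Mul(Rational(1, 2), -33, 1259), 33) = Mul(Rational(-41547, 2), 33) = Rational(-1371051, 2)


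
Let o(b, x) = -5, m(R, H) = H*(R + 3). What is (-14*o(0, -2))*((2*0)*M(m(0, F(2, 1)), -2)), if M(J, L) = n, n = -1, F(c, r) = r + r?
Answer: 0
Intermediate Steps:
F(c, r) = 2*r
m(R, H) = H*(3 + R)
M(J, L) = -1
(-14*o(0, -2))*((2*0)*M(m(0, F(2, 1)), -2)) = (-14*(-5))*((2*0)*(-1)) = 70*(0*(-1)) = 70*0 = 0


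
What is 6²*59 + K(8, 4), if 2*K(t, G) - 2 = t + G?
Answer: 2131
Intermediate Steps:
K(t, G) = 1 + G/2 + t/2 (K(t, G) = 1 + (t + G)/2 = 1 + (G + t)/2 = 1 + (G/2 + t/2) = 1 + G/2 + t/2)
6²*59 + K(8, 4) = 6²*59 + (1 + (½)*4 + (½)*8) = 36*59 + (1 + 2 + 4) = 2124 + 7 = 2131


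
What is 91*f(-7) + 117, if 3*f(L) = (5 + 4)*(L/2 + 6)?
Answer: 1599/2 ≈ 799.50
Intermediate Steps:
f(L) = 18 + 3*L/2 (f(L) = ((5 + 4)*(L/2 + 6))/3 = (9*(L*(1/2) + 6))/3 = (9*(L/2 + 6))/3 = (9*(6 + L/2))/3 = (54 + 9*L/2)/3 = 18 + 3*L/2)
91*f(-7) + 117 = 91*(18 + (3/2)*(-7)) + 117 = 91*(18 - 21/2) + 117 = 91*(15/2) + 117 = 1365/2 + 117 = 1599/2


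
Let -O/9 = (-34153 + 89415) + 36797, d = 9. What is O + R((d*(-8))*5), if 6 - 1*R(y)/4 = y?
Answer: -827067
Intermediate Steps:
R(y) = 24 - 4*y
O = -828531 (O = -9*((-34153 + 89415) + 36797) = -9*(55262 + 36797) = -9*92059 = -828531)
O + R((d*(-8))*5) = -828531 + (24 - 4*9*(-8)*5) = -828531 + (24 - (-288)*5) = -828531 + (24 - 4*(-360)) = -828531 + (24 + 1440) = -828531 + 1464 = -827067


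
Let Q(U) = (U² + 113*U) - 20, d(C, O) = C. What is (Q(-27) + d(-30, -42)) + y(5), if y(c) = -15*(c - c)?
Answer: -2372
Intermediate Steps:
y(c) = 0 (y(c) = -15*0 = 0)
Q(U) = -20 + U² + 113*U
(Q(-27) + d(-30, -42)) + y(5) = ((-20 + (-27)² + 113*(-27)) - 30) + 0 = ((-20 + 729 - 3051) - 30) + 0 = (-2342 - 30) + 0 = -2372 + 0 = -2372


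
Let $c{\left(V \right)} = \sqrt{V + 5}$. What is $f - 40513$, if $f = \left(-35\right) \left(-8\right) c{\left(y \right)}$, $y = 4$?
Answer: $-39673$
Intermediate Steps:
$c{\left(V \right)} = \sqrt{5 + V}$
$f = 840$ ($f = \left(-35\right) \left(-8\right) \sqrt{5 + 4} = 280 \sqrt{9} = 280 \cdot 3 = 840$)
$f - 40513 = 840 - 40513 = -39673$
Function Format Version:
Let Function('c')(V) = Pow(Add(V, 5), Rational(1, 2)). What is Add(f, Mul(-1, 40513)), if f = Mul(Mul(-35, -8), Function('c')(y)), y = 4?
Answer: -39673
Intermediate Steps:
Function('c')(V) = Pow(Add(5, V), Rational(1, 2))
f = 840 (f = Mul(Mul(-35, -8), Pow(Add(5, 4), Rational(1, 2))) = Mul(280, Pow(9, Rational(1, 2))) = Mul(280, 3) = 840)
Add(f, Mul(-1, 40513)) = Add(840, Mul(-1, 40513)) = Add(840, -40513) = -39673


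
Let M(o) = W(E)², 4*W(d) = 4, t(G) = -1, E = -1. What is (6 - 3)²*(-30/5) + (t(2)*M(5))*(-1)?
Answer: -53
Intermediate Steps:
W(d) = 1 (W(d) = (¼)*4 = 1)
M(o) = 1 (M(o) = 1² = 1)
(6 - 3)²*(-30/5) + (t(2)*M(5))*(-1) = (6 - 3)²*(-30/5) - 1*1*(-1) = 3²*(-30*⅕) - 1*(-1) = 9*(-6) + 1 = -54 + 1 = -53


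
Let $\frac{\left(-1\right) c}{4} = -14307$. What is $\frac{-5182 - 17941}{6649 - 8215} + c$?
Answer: $\frac{89642171}{1566} \approx 57243.0$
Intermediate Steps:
$c = 57228$ ($c = \left(-4\right) \left(-14307\right) = 57228$)
$\frac{-5182 - 17941}{6649 - 8215} + c = \frac{-5182 - 17941}{6649 - 8215} + 57228 = - \frac{23123}{-1566} + 57228 = \left(-23123\right) \left(- \frac{1}{1566}\right) + 57228 = \frac{23123}{1566} + 57228 = \frac{89642171}{1566}$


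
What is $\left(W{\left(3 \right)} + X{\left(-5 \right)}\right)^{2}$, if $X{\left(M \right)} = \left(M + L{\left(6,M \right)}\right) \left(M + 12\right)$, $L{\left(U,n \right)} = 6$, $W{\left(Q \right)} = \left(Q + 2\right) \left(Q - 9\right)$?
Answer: $529$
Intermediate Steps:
$W{\left(Q \right)} = \left(-9 + Q\right) \left(2 + Q\right)$ ($W{\left(Q \right)} = \left(2 + Q\right) \left(-9 + Q\right) = \left(-9 + Q\right) \left(2 + Q\right)$)
$X{\left(M \right)} = \left(6 + M\right) \left(12 + M\right)$ ($X{\left(M \right)} = \left(M + 6\right) \left(M + 12\right) = \left(6 + M\right) \left(12 + M\right)$)
$\left(W{\left(3 \right)} + X{\left(-5 \right)}\right)^{2} = \left(\left(-18 + 3^{2} - 21\right) + \left(72 + \left(-5\right)^{2} + 18 \left(-5\right)\right)\right)^{2} = \left(\left(-18 + 9 - 21\right) + \left(72 + 25 - 90\right)\right)^{2} = \left(-30 + 7\right)^{2} = \left(-23\right)^{2} = 529$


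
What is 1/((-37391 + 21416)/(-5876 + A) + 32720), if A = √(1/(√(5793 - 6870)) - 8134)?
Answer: 1/(32720 + 15975/(5876 - √(-9434862486 - 1077*I*√1077)/1077)) ≈ 3.056e-5 + 0.e-11*I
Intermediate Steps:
A = √(-8134 - I*√1077/1077) (A = √(1/(√(-1077)) - 8134) = √(1/(I*√1077) - 8134) = √(-I*√1077/1077 - 8134) = √(-8134 - I*√1077/1077) ≈ 0.0002 - 90.189*I)
1/((-37391 + 21416)/(-5876 + A) + 32720) = 1/((-37391 + 21416)/(-5876 + √(-9434862486 - 1077*I*√1077)/1077) + 32720) = 1/(-15975/(-5876 + √(-9434862486 - 1077*I*√1077)/1077) + 32720) = 1/(32720 - 15975/(-5876 + √(-9434862486 - 1077*I*√1077)/1077))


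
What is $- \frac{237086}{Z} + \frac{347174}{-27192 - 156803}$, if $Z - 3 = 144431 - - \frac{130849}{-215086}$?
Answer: $- \frac{13400523334734}{3797950272025} \approx -3.5284$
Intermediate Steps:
$Z = \frac{722455825}{5002}$ ($Z = 3 + \left(144431 - - \frac{130849}{-215086}\right) = 3 + \left(144431 - \left(-130849\right) \left(- \frac{1}{215086}\right)\right) = 3 + \left(144431 - \frac{3043}{5002}\right) = 3 + \frac{722440819}{5002} = \frac{722455825}{5002} \approx 1.4443 \cdot 10^{5}$)
$- \frac{237086}{Z} + \frac{347174}{-27192 - 156803} = - \frac{237086}{\frac{722455825}{5002}} + \frac{347174}{-27192 - 156803} = \left(-237086\right) \frac{5002}{722455825} + \frac{347174}{-27192 - 156803} = - \frac{1185904172}{722455825} + \frac{347174}{-183995} = - \frac{1185904172}{722455825} + 347174 \left(- \frac{1}{183995}\right) = - \frac{1185904172}{722455825} - \frac{347174}{183995} = - \frac{13400523334734}{3797950272025}$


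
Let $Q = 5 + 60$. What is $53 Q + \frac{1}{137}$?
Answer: $\frac{471966}{137} \approx 3445.0$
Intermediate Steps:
$Q = 65$
$53 Q + \frac{1}{137} = 53 \cdot 65 + \frac{1}{137} = 3445 + \frac{1}{137} = \frac{471966}{137}$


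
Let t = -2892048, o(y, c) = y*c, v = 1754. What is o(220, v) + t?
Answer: -2506168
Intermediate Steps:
o(y, c) = c*y
o(220, v) + t = 1754*220 - 2892048 = 385880 - 2892048 = -2506168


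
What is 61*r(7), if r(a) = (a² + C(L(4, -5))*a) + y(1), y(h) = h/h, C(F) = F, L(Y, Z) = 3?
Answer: 4331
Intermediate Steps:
y(h) = 1
r(a) = 1 + a² + 3*a (r(a) = (a² + 3*a) + 1 = 1 + a² + 3*a)
61*r(7) = 61*(1 + 7² + 3*7) = 61*(1 + 49 + 21) = 61*71 = 4331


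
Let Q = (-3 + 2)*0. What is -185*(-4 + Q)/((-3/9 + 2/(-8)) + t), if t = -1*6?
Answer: -8880/79 ≈ -112.41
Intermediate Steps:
Q = 0 (Q = -1*0 = 0)
t = -6
-185*(-4 + Q)/((-3/9 + 2/(-8)) + t) = -185*(-4 + 0)/((-3/9 + 2/(-8)) - 6) = -(-740)/((-3*⅑ + 2*(-⅛)) - 6) = -(-740)/((-⅓ - ¼) - 6) = -(-740)/(-7/12 - 6) = -(-740)/(-79/12) = -(-740)*(-12)/79 = -185*48/79 = -8880/79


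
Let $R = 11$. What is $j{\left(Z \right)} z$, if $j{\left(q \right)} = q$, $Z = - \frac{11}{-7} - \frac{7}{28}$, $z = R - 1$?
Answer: $\frac{185}{14} \approx 13.214$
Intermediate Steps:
$z = 10$ ($z = 11 - 1 = 10$)
$Z = \frac{37}{28}$ ($Z = \left(-11\right) \left(- \frac{1}{7}\right) - \frac{1}{4} = \frac{11}{7} - \frac{1}{4} = \frac{37}{28} \approx 1.3214$)
$j{\left(Z \right)} z = \frac{37}{28} \cdot 10 = \frac{185}{14}$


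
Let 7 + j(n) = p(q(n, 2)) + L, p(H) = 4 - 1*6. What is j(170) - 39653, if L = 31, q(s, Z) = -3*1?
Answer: -39631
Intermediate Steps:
q(s, Z) = -3
p(H) = -2 (p(H) = 4 - 6 = -2)
j(n) = 22 (j(n) = -7 + (-2 + 31) = -7 + 29 = 22)
j(170) - 39653 = 22 - 39653 = -39631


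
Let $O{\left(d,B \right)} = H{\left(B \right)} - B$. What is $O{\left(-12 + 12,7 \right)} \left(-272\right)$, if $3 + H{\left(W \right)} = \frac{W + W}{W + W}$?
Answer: $2448$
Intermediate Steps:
$H{\left(W \right)} = -2$ ($H{\left(W \right)} = -3 + \frac{W + W}{W + W} = -3 + \frac{2 W}{2 W} = -3 + 2 W \frac{1}{2 W} = -3 + 1 = -2$)
$O{\left(d,B \right)} = -2 - B$
$O{\left(-12 + 12,7 \right)} \left(-272\right) = \left(-2 - 7\right) \left(-272\right) = \left(-9\right) \left(-272\right) = 2448$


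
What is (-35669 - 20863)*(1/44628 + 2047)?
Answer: -430366418587/3719 ≈ -1.1572e+8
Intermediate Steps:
(-35669 - 20863)*(1/44628 + 2047) = -56532*(1/44628 + 2047) = -56532*91353517/44628 = -430366418587/3719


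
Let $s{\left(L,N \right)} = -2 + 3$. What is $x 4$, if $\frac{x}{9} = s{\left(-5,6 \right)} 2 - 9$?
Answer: $-252$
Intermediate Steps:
$s{\left(L,N \right)} = 1$
$x = -63$ ($x = 9 \left(1 \cdot 2 - 9\right) = 9 \left(2 - 9\right) = 9 \left(-7\right) = -63$)
$x 4 = \left(-63\right) 4 = -252$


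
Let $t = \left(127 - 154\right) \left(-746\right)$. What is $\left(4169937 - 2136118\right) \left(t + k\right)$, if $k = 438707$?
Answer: $933215814331$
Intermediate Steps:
$t = 20142$ ($t = \left(127 - 154\right) \left(-746\right) = \left(-27\right) \left(-746\right) = 20142$)
$\left(4169937 - 2136118\right) \left(t + k\right) = \left(4169937 - 2136118\right) \left(20142 + 438707\right) = 2033819 \cdot 458849 = 933215814331$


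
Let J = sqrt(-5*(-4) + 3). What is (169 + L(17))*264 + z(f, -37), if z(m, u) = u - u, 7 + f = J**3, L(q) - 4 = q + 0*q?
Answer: 50160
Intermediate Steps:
L(q) = 4 + q (L(q) = 4 + (q + 0*q) = 4 + (q + 0) = 4 + q)
J = sqrt(23) (J = sqrt(20 + 3) = sqrt(23) ≈ 4.7958)
f = -7 + 23*sqrt(23) (f = -7 + (sqrt(23))**3 = -7 + 23*sqrt(23) ≈ 103.30)
z(m, u) = 0
(169 + L(17))*264 + z(f, -37) = (169 + (4 + 17))*264 + 0 = (169 + 21)*264 + 0 = 190*264 + 0 = 50160 + 0 = 50160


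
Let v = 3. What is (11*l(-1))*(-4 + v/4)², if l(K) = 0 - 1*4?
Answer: -1859/4 ≈ -464.75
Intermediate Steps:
l(K) = -4 (l(K) = 0 - 4 = -4)
(11*l(-1))*(-4 + v/4)² = (11*(-4))*(-4 + 3/4)² = -44*(-4 + 3*(¼))² = -44*(-4 + ¾)² = -44*(-13/4)² = -44*169/16 = -1859/4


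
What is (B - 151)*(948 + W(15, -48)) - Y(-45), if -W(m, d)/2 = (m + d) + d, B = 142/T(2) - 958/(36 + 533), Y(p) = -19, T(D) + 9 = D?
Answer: -764644393/3983 ≈ -1.9198e+5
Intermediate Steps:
T(D) = -9 + D
B = -87504/3983 (B = 142/(-9 + 2) - 958/(36 + 533) = 142/(-7) - 958/569 = 142*(-⅐) - 958*1/569 = -142/7 - 958/569 = -87504/3983 ≈ -21.969)
W(m, d) = -4*d - 2*m (W(m, d) = -2*((m + d) + d) = -2*((d + m) + d) = -2*(m + 2*d) = -4*d - 2*m)
(B - 151)*(948 + W(15, -48)) - Y(-45) = (-87504/3983 - 151)*(948 + (-4*(-48) - 2*15)) - 1*(-19) = -688937*(948 + (192 - 30))/3983 + 19 = -688937*(948 + 162)/3983 + 19 = -688937/3983*1110 + 19 = -764720070/3983 + 19 = -764644393/3983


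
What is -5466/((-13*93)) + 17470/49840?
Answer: 9784889/2008552 ≈ 4.8716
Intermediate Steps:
-5466/((-13*93)) + 17470/49840 = -5466/(-1209) + 17470*(1/49840) = -5466*(-1/1209) + 1747/4984 = 1822/403 + 1747/4984 = 9784889/2008552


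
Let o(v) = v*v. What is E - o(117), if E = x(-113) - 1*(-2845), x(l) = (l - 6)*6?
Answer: -11558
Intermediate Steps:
x(l) = -36 + 6*l (x(l) = (-6 + l)*6 = -36 + 6*l)
o(v) = v²
E = 2131 (E = (-36 + 6*(-113)) - 1*(-2845) = (-36 - 678) + 2845 = -714 + 2845 = 2131)
E - o(117) = 2131 - 1*117² = 2131 - 1*13689 = 2131 - 13689 = -11558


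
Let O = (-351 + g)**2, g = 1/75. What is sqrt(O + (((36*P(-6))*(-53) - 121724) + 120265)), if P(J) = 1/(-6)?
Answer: sqrt(686534851)/75 ≈ 349.36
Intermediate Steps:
g = 1/75 ≈ 0.013333
P(J) = -1/6
O = 692952976/5625 (O = (-351 + 1/75)**2 = (-26324/75)**2 = 692952976/5625 ≈ 1.2319e+5)
sqrt(O + (((36*P(-6))*(-53) - 121724) + 120265)) = sqrt(692952976/5625 + (((36*(-1/6))*(-53) - 121724) + 120265)) = sqrt(692952976/5625 + ((-6*(-53) - 121724) + 120265)) = sqrt(692952976/5625 + ((318 - 121724) + 120265)) = sqrt(692952976/5625 + (-121406 + 120265)) = sqrt(692952976/5625 - 1141) = sqrt(686534851/5625) = sqrt(686534851)/75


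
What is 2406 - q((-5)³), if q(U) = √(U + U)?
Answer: 2406 - 5*I*√10 ≈ 2406.0 - 15.811*I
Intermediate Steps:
q(U) = √2*√U (q(U) = √(2*U) = √2*√U)
2406 - q((-5)³) = 2406 - √2*√((-5)³) = 2406 - √2*√(-125) = 2406 - √2*5*I*√5 = 2406 - 5*I*√10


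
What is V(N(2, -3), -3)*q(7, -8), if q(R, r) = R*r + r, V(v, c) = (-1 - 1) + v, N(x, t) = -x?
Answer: 256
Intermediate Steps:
V(v, c) = -2 + v
q(R, r) = r + R*r
V(N(2, -3), -3)*q(7, -8) = (-2 - 1*2)*(-8*(1 + 7)) = (-2 - 2)*(-8*8) = -4*(-64) = 256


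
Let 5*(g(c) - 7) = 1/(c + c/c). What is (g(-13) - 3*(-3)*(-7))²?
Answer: 11296321/3600 ≈ 3137.9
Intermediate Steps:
g(c) = 7 + 1/(5*(1 + c)) (g(c) = 7 + 1/(5*(c + c/c)) = 7 + 1/(5*(c + 1)) = 7 + 1/(5*(1 + c)))
(g(-13) - 3*(-3)*(-7))² = ((36 + 35*(-13))/(5*(1 - 13)) - 3*(-3)*(-7))² = ((⅕)*(36 - 455)/(-12) - (-9)*(-7))² = ((⅕)*(-1/12)*(-419) - 1*63)² = (419/60 - 63)² = (-3361/60)² = 11296321/3600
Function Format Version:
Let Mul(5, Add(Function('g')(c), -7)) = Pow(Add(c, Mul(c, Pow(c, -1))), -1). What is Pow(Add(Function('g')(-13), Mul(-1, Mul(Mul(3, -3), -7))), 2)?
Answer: Rational(11296321, 3600) ≈ 3137.9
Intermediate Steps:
Function('g')(c) = Add(7, Mul(Rational(1, 5), Pow(Add(1, c), -1))) (Function('g')(c) = Add(7, Mul(Rational(1, 5), Pow(Add(c, Mul(c, Pow(c, -1))), -1))) = Add(7, Mul(Rational(1, 5), Pow(Add(c, 1), -1))) = Add(7, Mul(Rational(1, 5), Pow(Add(1, c), -1))))
Pow(Add(Function('g')(-13), Mul(-1, Mul(Mul(3, -3), -7))), 2) = Pow(Add(Mul(Rational(1, 5), Pow(Add(1, -13), -1), Add(36, Mul(35, -13))), Mul(-1, Mul(Mul(3, -3), -7))), 2) = Pow(Add(Mul(Rational(1, 5), Pow(-12, -1), Add(36, -455)), Mul(-1, Mul(-9, -7))), 2) = Pow(Add(Mul(Rational(1, 5), Rational(-1, 12), -419), Mul(-1, 63)), 2) = Pow(Add(Rational(419, 60), -63), 2) = Pow(Rational(-3361, 60), 2) = Rational(11296321, 3600)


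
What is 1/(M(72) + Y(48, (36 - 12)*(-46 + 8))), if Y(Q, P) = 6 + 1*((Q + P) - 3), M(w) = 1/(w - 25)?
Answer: -47/40466 ≈ -0.0011615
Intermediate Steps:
M(w) = 1/(-25 + w)
Y(Q, P) = 3 + P + Q (Y(Q, P) = 6 + 1*((P + Q) - 3) = 6 + 1*(-3 + P + Q) = 6 + (-3 + P + Q) = 3 + P + Q)
1/(M(72) + Y(48, (36 - 12)*(-46 + 8))) = 1/(1/(-25 + 72) + (3 + (36 - 12)*(-46 + 8) + 48)) = 1/(1/47 + (3 + 24*(-38) + 48)) = 1/(1/47 + (3 - 912 + 48)) = 1/(1/47 - 861) = 1/(-40466/47) = -47/40466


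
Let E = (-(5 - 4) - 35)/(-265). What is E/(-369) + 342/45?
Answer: 16514/2173 ≈ 7.5996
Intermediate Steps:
E = 36/265 (E = (-1*1 - 35)*(-1/265) = (-1 - 35)*(-1/265) = -36*(-1/265) = 36/265 ≈ 0.13585)
E/(-369) + 342/45 = (36/265)/(-369) + 342/45 = (36/265)*(-1/369) + 342*(1/45) = -4/10865 + 38/5 = 16514/2173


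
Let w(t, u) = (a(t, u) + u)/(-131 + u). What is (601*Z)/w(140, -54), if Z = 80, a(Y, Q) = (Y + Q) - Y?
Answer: 2223700/27 ≈ 82359.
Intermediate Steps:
a(Y, Q) = Q (a(Y, Q) = (Q + Y) - Y = Q)
w(t, u) = 2*u/(-131 + u) (w(t, u) = (u + u)/(-131 + u) = (2*u)/(-131 + u) = 2*u/(-131 + u))
(601*Z)/w(140, -54) = (601*80)/((2*(-54)/(-131 - 54))) = 48080/((2*(-54)/(-185))) = 48080/((2*(-54)*(-1/185))) = 48080/(108/185) = 48080*(185/108) = 2223700/27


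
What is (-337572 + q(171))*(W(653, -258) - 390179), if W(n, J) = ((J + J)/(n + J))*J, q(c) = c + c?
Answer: 10385846118342/79 ≈ 1.3147e+11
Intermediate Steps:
q(c) = 2*c
W(n, J) = 2*J**2/(J + n) (W(n, J) = ((2*J)/(J + n))*J = (2*J/(J + n))*J = 2*J**2/(J + n))
(-337572 + q(171))*(W(653, -258) - 390179) = (-337572 + 2*171)*(2*(-258)**2/(-258 + 653) - 390179) = (-337572 + 342)*(2*66564/395 - 390179) = -337230*(2*66564*(1/395) - 390179) = -337230*(133128/395 - 390179) = -337230*(-153987577/395) = 10385846118342/79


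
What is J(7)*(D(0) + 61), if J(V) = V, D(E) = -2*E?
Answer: 427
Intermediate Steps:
J(7)*(D(0) + 61) = 7*(-2*0 + 61) = 7*(0 + 61) = 7*61 = 427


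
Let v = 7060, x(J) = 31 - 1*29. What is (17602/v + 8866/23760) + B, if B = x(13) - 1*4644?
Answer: -1768623313/381240 ≈ -4639.1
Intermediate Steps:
x(J) = 2 (x(J) = 31 - 29 = 2)
B = -4642 (B = 2 - 1*4644 = 2 - 4644 = -4642)
(17602/v + 8866/23760) + B = (17602/7060 + 8866/23760) - 4642 = (17602*(1/7060) + 8866*(1/23760)) - 4642 = (8801/3530 + 403/1080) - 4642 = 1092767/381240 - 4642 = -1768623313/381240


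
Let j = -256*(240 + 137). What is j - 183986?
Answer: -280498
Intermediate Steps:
j = -96512 (j = -256*377 = -96512)
j - 183986 = -96512 - 183986 = -280498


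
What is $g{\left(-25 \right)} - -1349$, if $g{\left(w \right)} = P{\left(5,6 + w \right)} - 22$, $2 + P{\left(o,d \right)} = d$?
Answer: $1306$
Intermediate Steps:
$P{\left(o,d \right)} = -2 + d$
$g{\left(w \right)} = -18 + w$ ($g{\left(w \right)} = \left(-2 + \left(6 + w\right)\right) - 22 = \left(4 + w\right) - 22 = -18 + w$)
$g{\left(-25 \right)} - -1349 = \left(-18 - 25\right) - -1349 = -43 + 1349 = 1306$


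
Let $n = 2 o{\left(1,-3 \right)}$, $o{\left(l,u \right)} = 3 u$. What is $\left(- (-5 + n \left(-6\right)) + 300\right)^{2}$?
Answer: $38809$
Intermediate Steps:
$n = -18$ ($n = 2 \cdot 3 \left(-3\right) = 2 \left(-9\right) = -18$)
$\left(- (-5 + n \left(-6\right)) + 300\right)^{2} = \left(- (-5 - -108) + 300\right)^{2} = \left(- (-5 + 108) + 300\right)^{2} = \left(\left(-1\right) 103 + 300\right)^{2} = \left(-103 + 300\right)^{2} = 197^{2} = 38809$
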